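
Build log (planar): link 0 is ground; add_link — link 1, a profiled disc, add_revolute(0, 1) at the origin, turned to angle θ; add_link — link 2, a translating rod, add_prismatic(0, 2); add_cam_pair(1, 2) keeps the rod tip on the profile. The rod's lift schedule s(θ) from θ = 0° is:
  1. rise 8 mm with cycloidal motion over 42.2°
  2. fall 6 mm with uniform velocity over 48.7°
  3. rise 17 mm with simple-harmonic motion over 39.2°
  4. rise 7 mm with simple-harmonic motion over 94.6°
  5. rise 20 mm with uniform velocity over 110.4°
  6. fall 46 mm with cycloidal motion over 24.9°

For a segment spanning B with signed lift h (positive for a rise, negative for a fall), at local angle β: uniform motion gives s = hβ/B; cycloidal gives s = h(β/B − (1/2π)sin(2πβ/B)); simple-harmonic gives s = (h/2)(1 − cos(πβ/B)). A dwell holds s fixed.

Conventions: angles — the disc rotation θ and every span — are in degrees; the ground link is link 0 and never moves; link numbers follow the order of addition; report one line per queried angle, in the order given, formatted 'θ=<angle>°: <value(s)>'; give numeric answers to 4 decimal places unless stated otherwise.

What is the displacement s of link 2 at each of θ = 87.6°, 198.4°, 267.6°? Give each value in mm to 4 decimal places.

seg 1 [0°–42.2°] cycloidal, h=8: full span → s += 8 → s = 8.0000
seg 2 [42.2°–90.9°] uniform, h=-6: θ=87.6° here. β=45.4, B=48.7. -6·45.4/48.7 = -5.5934 → s = 2.4066
seg 2 [42.2°–90.9°] uniform, h=-6: full span → s += -6 → s = 2.0000
seg 3 [90.9°–130.1°] simple-harmonic, h=17: full span → s += 17 → s = 19.0000
seg 4 [130.1°–224.7°] simple-harmonic, h=7: θ=198.4° here. β=68.3, B=94.6. 7/2·(1 − cos(π·0.7220)) = 5.7478 → s = 24.7478
seg 4 [130.1°–224.7°] simple-harmonic, h=7: full span → s += 7 → s = 26.0000
seg 5 [224.7°–335.1°] uniform, h=20: θ=267.6° here. β=42.9, B=110.4. 20·42.9/110.4 = 7.7717 → s = 33.7717

θ=87.6°: 2.4066
θ=198.4°: 24.7478
θ=267.6°: 33.7717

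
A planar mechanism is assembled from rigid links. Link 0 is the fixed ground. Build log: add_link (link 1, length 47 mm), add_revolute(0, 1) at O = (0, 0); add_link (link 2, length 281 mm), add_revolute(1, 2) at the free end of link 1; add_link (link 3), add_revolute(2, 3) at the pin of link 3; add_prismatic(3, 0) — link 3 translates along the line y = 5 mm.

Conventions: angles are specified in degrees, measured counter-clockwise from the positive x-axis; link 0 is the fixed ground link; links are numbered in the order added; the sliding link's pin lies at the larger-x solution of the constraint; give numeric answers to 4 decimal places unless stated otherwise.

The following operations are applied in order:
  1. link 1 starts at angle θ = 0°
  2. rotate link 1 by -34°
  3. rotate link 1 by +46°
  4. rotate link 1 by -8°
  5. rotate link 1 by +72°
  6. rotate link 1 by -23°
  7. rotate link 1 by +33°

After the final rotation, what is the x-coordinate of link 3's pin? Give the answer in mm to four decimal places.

geometry: r = 47 mm, L = 281 mm, e = 5 mm; θ starts at 0°
rotate link 1 by -34°: θ ← 0° -34° = -34°
rotate link 1 by +46°: θ ← -34° +46° = 12°
rotate link 1 by -8°: θ ← 12° -8° = 4°
rotate link 1 by +72°: θ ← 4° +72° = 76°
rotate link 1 by -23°: θ ← 76° -23° = 53°
rotate link 1 by +33°: θ ← 53° +33° = 86°
crank pin P = (r cos θ, r sin θ) = (3.278554, 46.885510)
h = r sin θ − e = 46.885510 − 5 = 41.885510
x = r cos θ + √(L² − h²) = 3.278554 + 277.860764 = 281.139318

281.1393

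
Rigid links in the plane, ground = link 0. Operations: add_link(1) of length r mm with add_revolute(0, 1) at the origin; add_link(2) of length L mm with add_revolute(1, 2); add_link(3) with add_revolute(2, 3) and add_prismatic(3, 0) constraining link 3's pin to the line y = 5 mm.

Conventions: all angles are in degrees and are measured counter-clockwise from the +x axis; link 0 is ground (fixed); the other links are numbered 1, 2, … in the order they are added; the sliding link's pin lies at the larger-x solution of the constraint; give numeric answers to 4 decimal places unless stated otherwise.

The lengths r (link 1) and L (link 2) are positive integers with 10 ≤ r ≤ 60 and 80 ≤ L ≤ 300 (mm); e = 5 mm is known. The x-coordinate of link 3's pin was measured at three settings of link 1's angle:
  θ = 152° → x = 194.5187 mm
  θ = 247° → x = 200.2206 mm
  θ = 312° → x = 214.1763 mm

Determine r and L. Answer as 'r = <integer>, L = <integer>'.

constraint per measurement: (x − r cos θ)² + (r sin θ − e)² = L²
subtracting the θ₁ and θ₂ equations cancels the r² and L² terms:
r = (x₁² − x₂²) / (2[(x₁cos θ₁ + e sin θ₁) − (x₂cos θ₂ + e sin θ₂)]) = 13.0000 → r = 13
L² = (x₁ − r cos θ₁)² + (r sin θ₁ − e)² = 42435.9886 → L = 206.0000 → L = 206
check at θ₃=312°: x = 214.1763 (printed 214.1763) ✓

r = 13, L = 206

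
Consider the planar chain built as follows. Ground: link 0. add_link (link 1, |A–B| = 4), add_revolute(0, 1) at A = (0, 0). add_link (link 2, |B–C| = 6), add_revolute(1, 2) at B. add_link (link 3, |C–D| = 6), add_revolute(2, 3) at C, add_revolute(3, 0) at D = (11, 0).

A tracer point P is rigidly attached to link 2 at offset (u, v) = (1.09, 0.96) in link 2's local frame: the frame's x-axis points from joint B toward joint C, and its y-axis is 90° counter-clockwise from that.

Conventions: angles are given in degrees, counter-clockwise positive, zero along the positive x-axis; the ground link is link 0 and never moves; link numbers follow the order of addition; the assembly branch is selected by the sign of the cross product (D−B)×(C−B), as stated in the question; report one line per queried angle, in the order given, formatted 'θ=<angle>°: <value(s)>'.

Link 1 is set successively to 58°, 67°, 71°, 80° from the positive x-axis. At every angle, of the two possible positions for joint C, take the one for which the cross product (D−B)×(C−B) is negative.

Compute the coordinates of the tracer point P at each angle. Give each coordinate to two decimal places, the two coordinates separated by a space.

A=(0,0), D=(11.00,0)
θ=58°: B = A + 4.00·(cos58°, sin58°) = (2.1197, 3.3922)
θ=58°: |BD| = 9.5062
θ=58°: circle(B,6.00) ∩ circle(D,6.00): a=4.7531, h=3.6617
θ=58°:   candidates: C₊=(7.8665,5.1168) cross=34.809; C₋=(5.2532,-1.7246) cross=-34.809
θ=58°:   branch - wants cross < 0 → take C=(5.2532,-1.7246) (cross=-34.809)
θ=58°: ex = (C−B)/|BC| = (0.5223,-0.8528); ey = (0.8528,0.5223)
θ=58°: P = B + 1.09·ex + 0.96·ey = (3.5076,2.9640)
θ=67°: B = A + 4.00·(cos67°, sin67°) = (1.5629, 3.6820)
θ=67°: |BD| = 10.1299
θ=67°: circle(B,6.00) ∩ circle(D,6.00): a=5.0650, h=3.2165
θ=67°:   candidates: C₊=(7.4506,4.8375) cross=32.583; C₋=(5.1123,-1.1555) cross=-32.583
θ=67°:   branch - wants cross < 0 → take C=(5.1123,-1.1555) (cross=-32.583)
θ=67°: ex = (C−B)/|BC| = (0.5916,-0.8063); ey = (0.8063,0.5916)
θ=67°: P = B + 1.09·ex + 0.96·ey = (2.9817,3.3711)
θ=71°: B = A + 4.00·(cos71°, sin71°) = (1.3023, 3.7821)
θ=71°: |BD| = 10.4091
θ=71°: circle(B,6.00) ∩ circle(D,6.00): a=5.2046, h=2.9854
θ=71°:   candidates: C₊=(7.2359,4.6724) cross=31.075; C₋=(5.0664,-0.8903) cross=-31.075
θ=71°:   branch - wants cross < 0 → take C=(5.0664,-0.8903) (cross=-31.075)
θ=71°: ex = (C−B)/|BC| = (0.6274,-0.7787); ey = (0.7787,0.6274)
θ=71°: P = B + 1.09·ex + 0.96·ey = (2.7337,3.5355)
θ=80°: B = A + 4.00·(cos80°, sin80°) = (0.6946, 3.9392)
θ=80°: |BD| = 11.0326
θ=80°: circle(B,6.00) ∩ circle(D,6.00): a=5.5163, h=2.3601
θ=80°:   candidates: C₊=(6.6900,4.1742) cross=26.039; C₋=(5.0046,-0.2350) cross=-26.039
θ=80°:   branch - wants cross < 0 → take C=(5.0046,-0.2350) (cross=-26.039)
θ=80°: ex = (C−B)/|BC| = (0.7183,-0.6957); ey = (0.6957,0.7183)
θ=80°: P = B + 1.09·ex + 0.96·ey = (2.1454,3.8705)

θ=58°: 3.51 2.96
θ=67°: 2.98 3.37
θ=71°: 2.73 3.54
θ=80°: 2.15 3.87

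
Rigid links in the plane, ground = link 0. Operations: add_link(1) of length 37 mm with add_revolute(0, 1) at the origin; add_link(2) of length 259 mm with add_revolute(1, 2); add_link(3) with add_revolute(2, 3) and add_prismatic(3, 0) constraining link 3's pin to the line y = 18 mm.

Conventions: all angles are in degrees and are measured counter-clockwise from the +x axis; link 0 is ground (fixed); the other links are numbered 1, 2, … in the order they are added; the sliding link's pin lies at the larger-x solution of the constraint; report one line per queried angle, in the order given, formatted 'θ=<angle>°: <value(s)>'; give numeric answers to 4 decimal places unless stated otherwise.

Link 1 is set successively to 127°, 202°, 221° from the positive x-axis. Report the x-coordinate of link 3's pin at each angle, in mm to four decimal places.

geometry: r = 37 mm, L = 259 mm, e = 18 mm
θ=127°: crank pin P = (r cos θ, r sin θ) = (-22.267156, 29.549514)
θ=127°: h = r sin θ − e = 29.549514 − 18 = 11.549514
θ=127°: x = r cos θ + √(L² − h²) = -22.267156 + 258.742360 = 236.475204
θ=202°: crank pin P = (r cos θ, r sin θ) = (-34.305803, -13.860444)
θ=202°: h = r sin θ − e = -13.860444 − 18 = -31.860444
θ=202°: x = r cos θ + √(L² − h²) = -34.305803 + 257.032901 = 222.727098
θ=221°: crank pin P = (r cos θ, r sin θ) = (-27.924254, -24.274184)
θ=221°: h = r sin θ − e = -24.274184 − 18 = -42.274184
θ=221°: x = r cos θ + √(L² − h²) = -27.924254 + 255.526698 = 227.602443

θ=127°: 236.4752
θ=202°: 222.7271
θ=221°: 227.6024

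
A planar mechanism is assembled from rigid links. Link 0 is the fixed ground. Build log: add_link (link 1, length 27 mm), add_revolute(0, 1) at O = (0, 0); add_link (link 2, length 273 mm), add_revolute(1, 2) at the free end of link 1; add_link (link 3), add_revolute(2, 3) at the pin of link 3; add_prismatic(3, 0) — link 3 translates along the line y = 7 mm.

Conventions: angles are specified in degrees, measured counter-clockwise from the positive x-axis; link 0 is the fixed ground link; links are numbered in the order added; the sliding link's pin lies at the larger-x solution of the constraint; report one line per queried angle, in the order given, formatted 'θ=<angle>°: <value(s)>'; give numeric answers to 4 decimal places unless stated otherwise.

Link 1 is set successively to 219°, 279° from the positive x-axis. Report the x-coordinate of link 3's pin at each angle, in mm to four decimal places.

geometry: r = 27 mm, L = 273 mm, e = 7 mm
θ=219°: crank pin P = (r cos θ, r sin θ) = (-20.982941, -16.991651)
θ=219°: h = r sin θ − e = -16.991651 − 7 = -23.991651
θ=219°: x = r cos θ + √(L² − h²) = -20.982941 + 271.943745 = 250.960805
θ=279°: crank pin P = (r cos θ, r sin θ) = (4.223731, -26.667585)
θ=279°: h = r sin θ − e = -26.667585 − 7 = -33.667585
θ=279°: x = r cos θ + √(L² − h²) = 4.223731 + 270.916027 = 275.139758

θ=219°: 250.9608
θ=279°: 275.1398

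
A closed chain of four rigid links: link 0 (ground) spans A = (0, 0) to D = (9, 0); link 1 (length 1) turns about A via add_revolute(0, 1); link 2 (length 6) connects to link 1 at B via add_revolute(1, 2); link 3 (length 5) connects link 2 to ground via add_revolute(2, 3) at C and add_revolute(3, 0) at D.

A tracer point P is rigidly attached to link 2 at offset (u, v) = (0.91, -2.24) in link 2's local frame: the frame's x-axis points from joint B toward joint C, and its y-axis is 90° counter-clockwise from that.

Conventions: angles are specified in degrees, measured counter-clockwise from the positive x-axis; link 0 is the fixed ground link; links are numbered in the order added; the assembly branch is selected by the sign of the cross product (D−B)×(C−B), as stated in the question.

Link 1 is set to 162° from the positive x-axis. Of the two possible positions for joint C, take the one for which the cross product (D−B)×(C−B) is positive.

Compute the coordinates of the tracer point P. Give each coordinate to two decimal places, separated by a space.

A=(0,0), D=(9.00,0)
B = A + 1.00·(cos162°, sin162°) = (-0.9511, 0.3090)
|BD| = 9.9559
circle(B,6.00) ∩ circle(D,5.00): a=5.5304, h=2.3270
  candidates: C₊=(4.6489,2.4633) cross=23.168; C₋=(4.5044,-2.1885) cross=-23.168
  branch + wants cross > 0 → take C=(4.6489,2.4633) (cross=23.168)
ex = (C−B)/|BC| = (0.9333,0.3590); ey = (-0.3590,0.9333)
P = B + 0.91·ex + -2.24·ey = (0.7025,-1.4549)

0.70 -1.45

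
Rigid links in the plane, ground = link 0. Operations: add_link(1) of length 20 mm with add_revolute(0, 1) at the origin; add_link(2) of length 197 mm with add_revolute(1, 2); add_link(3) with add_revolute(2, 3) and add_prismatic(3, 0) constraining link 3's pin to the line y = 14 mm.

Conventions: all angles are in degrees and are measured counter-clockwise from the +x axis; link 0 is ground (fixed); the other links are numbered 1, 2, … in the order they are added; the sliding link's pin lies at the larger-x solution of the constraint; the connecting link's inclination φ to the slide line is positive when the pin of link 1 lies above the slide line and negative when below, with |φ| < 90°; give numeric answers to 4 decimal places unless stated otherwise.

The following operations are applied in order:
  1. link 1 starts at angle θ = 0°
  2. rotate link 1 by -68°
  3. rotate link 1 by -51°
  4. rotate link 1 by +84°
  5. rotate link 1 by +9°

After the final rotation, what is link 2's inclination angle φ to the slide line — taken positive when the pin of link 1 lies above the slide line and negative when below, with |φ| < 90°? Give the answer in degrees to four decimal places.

geometry: r = 20 mm, L = 197 mm, e = 14 mm; θ starts at 0°
rotate link 1 by -68°: θ ← 0° -68° = -68°
rotate link 1 by -51°: θ ← -68° -51° = -119°
rotate link 1 by +84°: θ ← -119° +84° = -35°
rotate link 1 by +9°: θ ← -35° +9° = -26°
h = r sin θ − e = -8.767423 − 14 = -22.767423
sin φ = h / L = -22.767423 / 197 = -0.11557067
φ = arcsin(-0.11557067) = -6.636542°

-6.6365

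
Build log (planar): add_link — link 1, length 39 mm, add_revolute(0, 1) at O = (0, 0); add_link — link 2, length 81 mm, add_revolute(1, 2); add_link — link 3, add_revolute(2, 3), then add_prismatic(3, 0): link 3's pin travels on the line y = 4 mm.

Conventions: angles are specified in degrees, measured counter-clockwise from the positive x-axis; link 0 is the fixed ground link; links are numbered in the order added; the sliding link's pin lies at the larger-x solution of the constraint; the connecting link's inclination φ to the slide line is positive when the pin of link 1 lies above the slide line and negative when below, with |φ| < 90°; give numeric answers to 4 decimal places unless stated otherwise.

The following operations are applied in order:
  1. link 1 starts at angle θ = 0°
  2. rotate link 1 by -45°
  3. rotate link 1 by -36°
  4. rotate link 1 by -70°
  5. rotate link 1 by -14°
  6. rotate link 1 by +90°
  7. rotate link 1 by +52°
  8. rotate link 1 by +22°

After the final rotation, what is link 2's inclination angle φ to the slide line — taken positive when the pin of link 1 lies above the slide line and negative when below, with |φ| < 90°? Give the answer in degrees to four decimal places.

geometry: r = 39 mm, L = 81 mm, e = 4 mm; θ starts at 0°
rotate link 1 by -45°: θ ← 0° -45° = -45°
rotate link 1 by -36°: θ ← -45° -36° = -81°
rotate link 1 by -70°: θ ← -81° -70° = -151°
rotate link 1 by -14°: θ ← -151° -14° = -165°
rotate link 1 by +90°: θ ← -165° +90° = -75°
rotate link 1 by +52°: θ ← -75° +52° = -23°
rotate link 1 by +22°: θ ← -23° +22° = -1°
h = r sin θ − e = -0.680644 − 4 = -4.680644
sin φ = h / L = -4.680644 / 81 = -0.05778573
φ = arcsin(-0.05778573) = -3.312724°

-3.3127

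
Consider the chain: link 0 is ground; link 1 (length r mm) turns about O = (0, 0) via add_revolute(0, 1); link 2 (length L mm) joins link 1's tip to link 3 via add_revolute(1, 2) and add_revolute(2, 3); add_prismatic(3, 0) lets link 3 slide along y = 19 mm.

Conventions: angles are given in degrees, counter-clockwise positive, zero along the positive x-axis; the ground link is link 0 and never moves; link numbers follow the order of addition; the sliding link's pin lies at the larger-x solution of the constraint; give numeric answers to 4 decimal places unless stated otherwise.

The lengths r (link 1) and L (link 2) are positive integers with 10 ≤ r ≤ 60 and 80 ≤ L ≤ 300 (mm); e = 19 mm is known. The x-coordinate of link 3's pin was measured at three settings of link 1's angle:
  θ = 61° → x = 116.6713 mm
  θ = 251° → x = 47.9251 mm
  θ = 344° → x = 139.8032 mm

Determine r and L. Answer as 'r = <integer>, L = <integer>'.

constraint per measurement: (x − r cos θ)² + (r sin θ − e)² = L²
subtracting the θ₁ and θ₂ equations cancels the r² and L² terms:
r = (x₁² − x₂²) / (2[(x₁cos θ₁ + e sin θ₁) − (x₂cos θ₂ + e sin θ₂)]) = 53.0000 → r = 53
L² = (x₁ − r cos θ₁)² + (r sin θ₁ − e)² = 9024.9911 → L = 95.0000 → L = 95
check at θ₃=344°: x = 139.8032 (printed 139.8032) ✓

r = 53, L = 95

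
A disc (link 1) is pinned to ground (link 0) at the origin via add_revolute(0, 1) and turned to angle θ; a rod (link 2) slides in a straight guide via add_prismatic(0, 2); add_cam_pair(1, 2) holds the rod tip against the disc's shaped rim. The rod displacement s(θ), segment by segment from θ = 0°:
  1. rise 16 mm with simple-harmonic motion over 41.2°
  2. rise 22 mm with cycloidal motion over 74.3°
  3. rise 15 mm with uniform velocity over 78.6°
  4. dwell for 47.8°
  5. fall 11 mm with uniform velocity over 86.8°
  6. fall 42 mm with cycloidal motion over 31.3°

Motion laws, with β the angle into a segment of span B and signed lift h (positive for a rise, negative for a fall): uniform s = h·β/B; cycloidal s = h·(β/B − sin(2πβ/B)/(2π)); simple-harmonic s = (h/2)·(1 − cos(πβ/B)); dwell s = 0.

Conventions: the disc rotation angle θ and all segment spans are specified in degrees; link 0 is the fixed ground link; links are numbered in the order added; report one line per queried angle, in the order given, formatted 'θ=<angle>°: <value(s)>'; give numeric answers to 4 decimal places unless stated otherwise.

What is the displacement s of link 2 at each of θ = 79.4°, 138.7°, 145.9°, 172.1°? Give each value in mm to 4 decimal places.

segment 1 (0° to 41.2°, simple-harmonic, h = 16) is passed completely: s = 0.0000 + (16) = 16.0000
θ = 79.4° falls in segment 2 (41.2° to 115.5°, cycloidal, h = 22): β = 79.4 − 41.2 = 38.2°, B = 74.3°; Δs = 22·(0.5141 − sin(2π·0.5141)/(2π)) = 11.6214; s = 16.0000 + 11.6214 = 27.6214
segment 2 (41.2° to 115.5°, cycloidal, h = 22) is passed completely: s = 16.0000 + (22) = 38.0000
θ = 138.7° falls in segment 3 (115.5° to 194.1°, uniform, h = 15): β = 138.7 − 115.5 = 23.2°, B = 78.6°; Δs = 15·23.2/78.6 = 4.4275; s = 38.0000 + 4.4275 = 42.4275
θ = 145.9° falls in segment 3 (115.5° to 194.1°, uniform, h = 15): β = 145.9 − 115.5 = 30.4°, B = 78.6°; Δs = 15·30.4/78.6 = 5.8015; s = 38.0000 + 5.8015 = 43.8015
θ = 172.1° falls in segment 3 (115.5° to 194.1°, uniform, h = 15): β = 172.1 − 115.5 = 56.6°, B = 78.6°; Δs = 15·56.6/78.6 = 10.8015; s = 38.0000 + 10.8015 = 48.8015

θ=79.4°: 27.6214
θ=138.7°: 42.4275
θ=145.9°: 43.8015
θ=172.1°: 48.8015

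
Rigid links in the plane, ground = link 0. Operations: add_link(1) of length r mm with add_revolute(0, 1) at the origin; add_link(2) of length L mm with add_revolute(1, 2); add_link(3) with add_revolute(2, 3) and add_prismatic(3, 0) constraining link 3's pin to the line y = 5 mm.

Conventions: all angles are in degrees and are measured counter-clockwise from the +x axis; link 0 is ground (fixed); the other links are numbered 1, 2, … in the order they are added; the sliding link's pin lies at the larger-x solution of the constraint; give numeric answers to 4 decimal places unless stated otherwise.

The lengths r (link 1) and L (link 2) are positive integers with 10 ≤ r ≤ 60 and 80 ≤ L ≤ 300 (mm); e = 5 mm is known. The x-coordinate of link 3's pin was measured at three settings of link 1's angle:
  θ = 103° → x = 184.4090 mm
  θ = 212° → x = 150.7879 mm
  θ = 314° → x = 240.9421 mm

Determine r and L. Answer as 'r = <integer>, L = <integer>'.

constraint per measurement: (x − r cos θ)² + (r sin θ − e)² = L²
subtracting the θ₁ and θ₂ equations cancels the r² and L² terms:
r = (x₁² − x₂²) / (2[(x₁cos θ₁ + e sin θ₁) − (x₂cos θ₂ + e sin θ₂)]) = 60.0001 → r = 60
L² = (x₁ − r cos θ₁)² + (r sin θ₁ − e)² = 42025.0171 → L = 205.0000 → L = 205
check at θ₃=314°: x = 240.9421 (printed 240.9421) ✓

r = 60, L = 205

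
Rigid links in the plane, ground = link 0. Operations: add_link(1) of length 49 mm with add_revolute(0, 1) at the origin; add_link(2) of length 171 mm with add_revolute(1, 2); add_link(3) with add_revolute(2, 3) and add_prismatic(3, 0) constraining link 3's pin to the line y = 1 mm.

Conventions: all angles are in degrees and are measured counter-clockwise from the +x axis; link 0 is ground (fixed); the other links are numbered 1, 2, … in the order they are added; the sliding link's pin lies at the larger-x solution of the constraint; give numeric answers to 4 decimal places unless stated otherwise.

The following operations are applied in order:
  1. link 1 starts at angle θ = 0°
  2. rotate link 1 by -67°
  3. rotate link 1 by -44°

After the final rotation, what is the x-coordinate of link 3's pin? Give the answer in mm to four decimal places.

geometry: r = 49 mm, L = 171 mm, e = 1 mm; θ starts at 0°
rotate link 1 by -67°: θ ← 0° -67° = -67°
rotate link 1 by -44°: θ ← -67° -44° = -111°
crank pin P = (r cos θ, r sin θ) = (-17.560030, -45.745441)
h = r sin θ − e = -45.745441 − 1 = -46.745441
x = r cos θ + √(L² − h²) = -17.560030 + 164.486667 = 146.926638

146.9266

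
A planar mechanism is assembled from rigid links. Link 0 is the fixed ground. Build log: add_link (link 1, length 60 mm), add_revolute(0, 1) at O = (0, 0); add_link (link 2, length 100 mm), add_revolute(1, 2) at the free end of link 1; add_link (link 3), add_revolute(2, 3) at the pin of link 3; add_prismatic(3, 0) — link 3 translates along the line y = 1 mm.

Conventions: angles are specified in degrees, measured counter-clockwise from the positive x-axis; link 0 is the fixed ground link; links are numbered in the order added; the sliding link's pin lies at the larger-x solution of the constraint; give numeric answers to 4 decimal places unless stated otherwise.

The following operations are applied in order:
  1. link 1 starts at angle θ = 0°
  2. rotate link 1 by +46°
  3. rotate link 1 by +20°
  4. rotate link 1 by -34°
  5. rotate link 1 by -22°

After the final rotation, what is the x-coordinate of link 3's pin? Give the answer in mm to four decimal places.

geometry: r = 60 mm, L = 100 mm, e = 1 mm; θ starts at 0°
rotate link 1 by +46°: θ ← 0° +46° = 46°
rotate link 1 by +20°: θ ← 46° +20° = 66°
rotate link 1 by -34°: θ ← 66° -34° = 32°
rotate link 1 by -22°: θ ← 32° -22° = 10°
crank pin P = (r cos θ, r sin θ) = (59.088465, 10.418891)
h = r sin θ − e = 10.418891 − 1 = 9.418891
x = r cos θ + √(L² − h²) = 59.088465 + 99.555434 = 158.643899

158.6439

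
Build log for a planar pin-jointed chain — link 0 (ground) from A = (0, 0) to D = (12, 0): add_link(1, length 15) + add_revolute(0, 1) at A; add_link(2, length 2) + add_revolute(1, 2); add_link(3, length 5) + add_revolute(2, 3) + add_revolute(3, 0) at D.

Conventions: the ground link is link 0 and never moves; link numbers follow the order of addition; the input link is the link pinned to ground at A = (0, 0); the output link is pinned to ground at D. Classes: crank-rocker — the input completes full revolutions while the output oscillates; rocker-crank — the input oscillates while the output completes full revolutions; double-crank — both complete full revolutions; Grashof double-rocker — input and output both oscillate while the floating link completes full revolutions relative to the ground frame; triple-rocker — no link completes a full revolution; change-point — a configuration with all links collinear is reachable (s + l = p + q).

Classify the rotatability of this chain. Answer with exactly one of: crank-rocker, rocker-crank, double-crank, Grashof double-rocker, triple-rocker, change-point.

lengths: ground=12, input=15, coupler=2, output=5
sorted: s=2 (shortest), l=15 (longest), p+q=17
s + l = 17 vs p + q = 17
s + l = p + q → change-point (collinear configuration reachable)

change-point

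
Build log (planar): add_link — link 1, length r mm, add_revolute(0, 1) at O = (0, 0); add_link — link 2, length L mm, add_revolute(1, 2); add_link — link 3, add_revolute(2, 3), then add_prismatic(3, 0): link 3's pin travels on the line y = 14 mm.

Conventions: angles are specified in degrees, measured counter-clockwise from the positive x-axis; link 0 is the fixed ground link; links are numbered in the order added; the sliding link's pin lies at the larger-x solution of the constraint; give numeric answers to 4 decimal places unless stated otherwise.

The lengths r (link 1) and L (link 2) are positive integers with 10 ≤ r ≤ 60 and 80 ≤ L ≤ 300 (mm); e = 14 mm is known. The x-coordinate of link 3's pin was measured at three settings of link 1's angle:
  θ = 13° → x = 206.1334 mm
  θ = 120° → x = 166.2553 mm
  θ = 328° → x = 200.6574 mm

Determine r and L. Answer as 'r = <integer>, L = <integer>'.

constraint per measurement: (x − r cos θ)² + (r sin θ − e)² = L²
subtracting the θ₁ and θ₂ equations cancels the r² and L² terms:
r = (x₁² − x₂²) / (2[(x₁cos θ₁ + e sin θ₁) − (x₂cos θ₂ + e sin θ₂)]) = 27.0000 → r = 27
L² = (x₁ − r cos θ₁)² + (r sin θ₁ − e)² = 32400.0040 → L = 180.0000 → L = 180
check at θ₃=328°: x = 200.6574 (printed 200.6574) ✓

r = 27, L = 180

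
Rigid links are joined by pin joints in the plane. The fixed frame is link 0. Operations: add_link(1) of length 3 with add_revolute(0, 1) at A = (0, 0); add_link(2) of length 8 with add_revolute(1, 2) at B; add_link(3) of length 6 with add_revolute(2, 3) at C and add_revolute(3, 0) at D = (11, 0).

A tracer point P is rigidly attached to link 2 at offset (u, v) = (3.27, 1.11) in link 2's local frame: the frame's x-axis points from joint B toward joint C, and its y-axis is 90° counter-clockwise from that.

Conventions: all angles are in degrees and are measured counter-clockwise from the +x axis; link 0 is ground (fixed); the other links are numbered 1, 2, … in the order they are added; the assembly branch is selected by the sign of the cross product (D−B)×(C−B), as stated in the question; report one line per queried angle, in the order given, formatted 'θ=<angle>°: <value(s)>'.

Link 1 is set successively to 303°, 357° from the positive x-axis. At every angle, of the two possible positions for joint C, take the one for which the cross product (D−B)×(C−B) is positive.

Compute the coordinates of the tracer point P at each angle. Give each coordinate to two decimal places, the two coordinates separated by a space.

A=(0,0), D=(11.00,0)
θ=303°: B = A + 3.00·(cos303°, sin303°) = (1.6339, -2.5160)
θ=303°: |BD| = 9.6981
θ=303°: circle(B,8.00) ∩ circle(D,6.00): a=6.2926, h=4.9399
θ=303°:   candidates: C₊=(6.4295,3.8873) cross=47.908; C₋=(8.9927,-5.6543) cross=-47.908
θ=303°:   branch + wants cross > 0 → take C=(6.4295,3.8873) (cross=47.908)
θ=303°: ex = (C−B)/|BC| = (0.5995,0.8004); ey = (-0.8004,0.5995)
θ=303°: P = B + 3.27·ex + 1.11·ey = (2.7057,0.7667)
θ=357°: B = A + 3.00·(cos357°, sin357°) = (2.9959, -0.1570)
θ=357°: |BD| = 8.0057
θ=357°: circle(B,8.00) ∩ circle(D,6.00): a=5.7516, h=5.5605
θ=357°:   candidates: C₊=(8.6373,5.5152) cross=44.515; C₋=(8.8554,-5.6036) cross=-44.515
θ=357°:   branch + wants cross > 0 → take C=(8.6373,5.5152) (cross=44.515)
θ=357°: ex = (C−B)/|BC| = (0.7052,0.7090); ey = (-0.7090,0.7052)
θ=357°: P = B + 3.27·ex + 1.11·ey = (4.5148,2.9443)

θ=303°: 2.71 0.77
θ=357°: 4.51 2.94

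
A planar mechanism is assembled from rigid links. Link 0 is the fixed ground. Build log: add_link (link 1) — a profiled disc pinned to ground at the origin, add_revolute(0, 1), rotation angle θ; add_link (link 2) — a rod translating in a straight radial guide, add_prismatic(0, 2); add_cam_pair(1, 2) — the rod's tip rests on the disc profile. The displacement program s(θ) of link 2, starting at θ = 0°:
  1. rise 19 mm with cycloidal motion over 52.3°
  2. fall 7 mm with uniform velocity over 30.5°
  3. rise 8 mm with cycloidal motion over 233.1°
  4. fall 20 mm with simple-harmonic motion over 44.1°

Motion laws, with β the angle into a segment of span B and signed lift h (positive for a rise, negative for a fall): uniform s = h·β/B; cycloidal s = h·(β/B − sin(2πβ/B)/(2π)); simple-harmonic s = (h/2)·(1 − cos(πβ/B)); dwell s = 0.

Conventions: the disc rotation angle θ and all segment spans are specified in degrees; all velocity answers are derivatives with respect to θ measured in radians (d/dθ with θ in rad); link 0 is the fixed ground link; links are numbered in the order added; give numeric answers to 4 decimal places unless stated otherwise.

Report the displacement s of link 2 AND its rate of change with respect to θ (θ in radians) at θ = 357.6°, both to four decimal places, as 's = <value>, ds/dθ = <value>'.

seg 1 [0°–52.3°] cycloidal, h=19: full span → s += 19 → s = 19.0000
seg 2 [52.3°–82.8°] uniform, h=-7: full span → s += -7 → s = 12.0000
seg 3 [82.8°–315.9°] cycloidal, h=8: full span → s += 8 → s = 20.0000
seg 4 [315.9°–360°] simple-harmonic, h=-20: θ=357.6° here. β=41.7, B=44.1. -20/2·(1 − cos(π·0.9456)) = -19.8542 → s = 0.1458
velocity in seg [315.9°–360°] (simple-harmonic), θ in radians: β = 41.7° = 0.7278 rad, B = 44.1° = 0.7697 rad; ds/dθ = (πh/(2B)) sin(πβ/B) = (π·(-20)/(2·0.7697)) sin(π·0.9456) = -6.944461 mm/rad

s = 0.1458, ds/dθ = -6.9445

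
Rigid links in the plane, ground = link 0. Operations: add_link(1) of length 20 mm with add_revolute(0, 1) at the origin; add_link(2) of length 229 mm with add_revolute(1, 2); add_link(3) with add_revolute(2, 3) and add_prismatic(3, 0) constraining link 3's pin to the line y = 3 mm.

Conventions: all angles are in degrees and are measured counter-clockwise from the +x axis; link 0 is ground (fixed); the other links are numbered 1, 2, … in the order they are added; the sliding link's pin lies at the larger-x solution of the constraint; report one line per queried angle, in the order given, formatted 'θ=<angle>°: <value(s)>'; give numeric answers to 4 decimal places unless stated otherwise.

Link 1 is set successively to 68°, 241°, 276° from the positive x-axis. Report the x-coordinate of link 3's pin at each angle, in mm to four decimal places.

geometry: r = 20 mm, L = 229 mm, e = 3 mm
θ=68°: crank pin P = (r cos θ, r sin θ) = (7.492132, 18.543677)
θ=68°: h = r sin θ − e = 18.543677 − 3 = 15.543677
θ=68°: x = r cos θ + √(L² − h²) = 7.492132 + 228.471867 = 235.963999
θ=241°: crank pin P = (r cos θ, r sin θ) = (-9.696192, -17.492394)
θ=241°: h = r sin θ − e = -17.492394 − 3 = -20.492394
θ=241°: x = r cos θ + √(L² − h²) = -9.696192 + 228.081261 = 218.385069
θ=276°: crank pin P = (r cos θ, r sin θ) = (2.090569, -19.890438)
θ=276°: h = r sin θ − e = -19.890438 − 3 = -22.890438
θ=276°: x = r cos θ + √(L² − h²) = 2.090569 + 227.853084 = 229.943653

θ=68°: 235.9640
θ=241°: 218.3851
θ=276°: 229.9437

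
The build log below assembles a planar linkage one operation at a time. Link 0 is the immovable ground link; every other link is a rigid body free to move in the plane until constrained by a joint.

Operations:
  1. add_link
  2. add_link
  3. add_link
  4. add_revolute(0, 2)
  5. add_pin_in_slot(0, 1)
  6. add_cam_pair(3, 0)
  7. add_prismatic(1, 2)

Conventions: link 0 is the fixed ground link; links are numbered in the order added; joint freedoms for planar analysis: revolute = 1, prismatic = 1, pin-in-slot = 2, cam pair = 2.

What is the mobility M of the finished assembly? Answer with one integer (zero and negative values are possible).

link 0 = ground. State L|J1|J2 = 1|0|0
+link1  2|0|0
+link2  3|0|0
+link3  4|0|0
R(0,2) f=1→J1  4|1|0
PS(0,1) f=2→J2  4|1|1
C(3,0) f=2→J2  4|1|2
P(1,2) f=1→J1  4|2|2
M = 3(4−1)−2·2−2 = 9−4−2 = 3

M = 3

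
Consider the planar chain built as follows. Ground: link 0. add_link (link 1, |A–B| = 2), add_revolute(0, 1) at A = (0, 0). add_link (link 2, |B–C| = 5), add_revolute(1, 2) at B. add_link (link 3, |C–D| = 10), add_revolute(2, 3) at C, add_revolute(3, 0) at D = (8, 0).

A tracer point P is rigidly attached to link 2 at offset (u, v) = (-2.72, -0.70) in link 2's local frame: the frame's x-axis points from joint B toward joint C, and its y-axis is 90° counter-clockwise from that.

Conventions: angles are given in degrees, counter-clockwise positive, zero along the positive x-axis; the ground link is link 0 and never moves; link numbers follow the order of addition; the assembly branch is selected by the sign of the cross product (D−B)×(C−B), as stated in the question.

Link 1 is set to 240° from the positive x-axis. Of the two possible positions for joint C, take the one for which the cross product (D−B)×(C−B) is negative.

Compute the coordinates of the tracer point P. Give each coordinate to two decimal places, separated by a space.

A=(0,0), D=(8.00,0)
B = A + 2.00·(cos240°, sin240°) = (-1.0000, -1.7321)
|BD| = 9.1652
circle(B,5.00) ∩ circle(D,10.00): a=0.4910, h=4.9758
  candidates: C₊=(-1.4582,3.2469) cross=45.604; C₋=(0.4225,-6.5254) cross=-45.604
  branch - wants cross < 0 → take C=(0.4225,-6.5254) (cross=-45.604)
ex = (C−B)/|BC| = (0.2845,-0.9587); ey = (0.9587,0.2845)
P = B + -2.72·ex + -0.70·ey = (-2.4449,0.6764)

-2.44 0.68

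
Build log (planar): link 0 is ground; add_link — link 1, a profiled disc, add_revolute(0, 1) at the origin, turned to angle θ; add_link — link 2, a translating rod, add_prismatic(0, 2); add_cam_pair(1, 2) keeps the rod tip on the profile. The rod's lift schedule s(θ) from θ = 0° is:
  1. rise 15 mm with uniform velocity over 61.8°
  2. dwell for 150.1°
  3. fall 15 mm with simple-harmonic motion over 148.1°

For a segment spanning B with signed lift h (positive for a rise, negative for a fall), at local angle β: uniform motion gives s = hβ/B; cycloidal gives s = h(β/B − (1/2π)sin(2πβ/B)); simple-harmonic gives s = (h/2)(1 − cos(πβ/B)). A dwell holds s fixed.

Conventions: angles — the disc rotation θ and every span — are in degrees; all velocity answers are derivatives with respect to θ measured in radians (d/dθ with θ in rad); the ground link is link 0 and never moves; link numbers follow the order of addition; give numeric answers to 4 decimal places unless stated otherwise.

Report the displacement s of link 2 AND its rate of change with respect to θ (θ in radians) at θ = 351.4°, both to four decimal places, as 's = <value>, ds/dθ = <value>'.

seg 1 [0°–61.8°] uniform, h=15: full span → s += 15 → s = 15.0000
seg 2 [61.8°–211.9°] dwell: s stays 15.0000
seg 3 [211.9°–360°] simple-harmonic, h=-15: θ=351.4° here. β=139.5, B=148.1. -15/2·(1 − cos(π·0.9419)) = -14.8755 → s = 0.1245
velocity in seg [211.9°–360°] (simple-harmonic), θ in radians: β = 139.5° = 2.4347 rad, B = 148.1° = 2.5848 rad; ds/dθ = (πh/(2B)) sin(πβ/B) = (π·(-15)/(2·2.5848)) sin(π·0.9419) = -1.653714 mm/rad

s = 0.1245, ds/dθ = -1.6537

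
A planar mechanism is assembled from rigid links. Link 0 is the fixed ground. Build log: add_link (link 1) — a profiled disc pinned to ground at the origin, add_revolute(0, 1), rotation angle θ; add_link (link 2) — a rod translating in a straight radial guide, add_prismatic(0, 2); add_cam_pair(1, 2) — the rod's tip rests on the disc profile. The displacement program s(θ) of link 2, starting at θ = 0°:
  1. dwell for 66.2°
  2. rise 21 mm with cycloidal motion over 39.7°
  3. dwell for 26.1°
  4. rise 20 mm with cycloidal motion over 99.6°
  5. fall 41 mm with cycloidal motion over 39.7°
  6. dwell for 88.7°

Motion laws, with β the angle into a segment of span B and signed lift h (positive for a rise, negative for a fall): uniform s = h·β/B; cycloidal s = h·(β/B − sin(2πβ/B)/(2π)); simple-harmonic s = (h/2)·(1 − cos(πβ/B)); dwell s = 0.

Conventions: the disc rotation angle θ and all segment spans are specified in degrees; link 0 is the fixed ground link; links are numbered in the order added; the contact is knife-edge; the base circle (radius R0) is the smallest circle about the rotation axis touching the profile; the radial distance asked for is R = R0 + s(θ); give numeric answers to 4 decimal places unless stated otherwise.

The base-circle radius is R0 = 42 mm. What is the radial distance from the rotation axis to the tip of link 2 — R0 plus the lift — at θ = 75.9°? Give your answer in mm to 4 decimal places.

seg 1 [0°–66.2°] dwell: s stays 0.0000
seg 2 [66.2°–105.9°] cycloidal, h=21: θ=75.9° here. β=9.7, B=39.7. 21·(0.2443 − sin(2π·0.2443)/(2π)) = 1.7908 → s = 1.7908
R = R0 + s = 42 + 1.7908 = 43.7908

43.7908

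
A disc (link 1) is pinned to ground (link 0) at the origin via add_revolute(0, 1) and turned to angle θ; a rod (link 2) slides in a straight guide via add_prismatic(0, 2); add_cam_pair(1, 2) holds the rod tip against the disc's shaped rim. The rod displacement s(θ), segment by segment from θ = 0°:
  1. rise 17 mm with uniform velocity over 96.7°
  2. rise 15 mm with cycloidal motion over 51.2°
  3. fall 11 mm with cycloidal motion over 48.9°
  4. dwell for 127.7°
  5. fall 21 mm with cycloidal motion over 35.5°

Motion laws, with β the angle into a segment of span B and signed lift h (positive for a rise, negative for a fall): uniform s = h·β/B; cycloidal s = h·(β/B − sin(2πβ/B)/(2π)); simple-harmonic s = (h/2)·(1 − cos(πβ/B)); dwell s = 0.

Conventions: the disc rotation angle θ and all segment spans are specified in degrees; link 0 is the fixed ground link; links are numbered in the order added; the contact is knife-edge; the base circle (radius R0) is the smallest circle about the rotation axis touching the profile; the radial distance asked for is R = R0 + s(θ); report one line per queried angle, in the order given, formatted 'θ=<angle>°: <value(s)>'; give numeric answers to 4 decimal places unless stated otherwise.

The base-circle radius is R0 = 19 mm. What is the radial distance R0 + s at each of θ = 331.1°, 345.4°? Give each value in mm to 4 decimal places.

segment 1 (0° to 96.7°, uniform, h = 17) is passed completely: s = 0.0000 + (17) = 17.0000
segment 2 (96.7° to 147.9°, cycloidal, h = 15) is passed completely: s = 17.0000 + (15) = 32.0000
segment 3 (147.9° to 196.8°, cycloidal, h = -11) is passed completely: s = 32.0000 + (-11) = 21.0000
segment 4 (196.8° to 324.5°, dwell): s unchanged at 21.0000
θ = 331.1° falls in segment 5 (324.5° to 360°, cycloidal, h = -21): β = 331.1 − 324.5 = 6.6°, B = 35.5°; Δs = -21·(0.1859 − sin(2π·0.1859)/(2π)) = -0.8293; s = 21.0000 − 0.8293 = 20.1707
θ = 345.4° falls in segment 5 (324.5° to 360°, cycloidal, h = -21): β = 345.4 − 324.5 = 20.9°, B = 35.5°; Δs = -21·(0.5887 − sin(2π·0.5887)/(2π)) = -14.1317; s = 21.0000 − 14.1317 = 6.8683
θ=331.1°: R = R0 + s = 19 + 20.1707 = 39.1707
θ=345.4°: R = R0 + s = 19 + 6.8683 = 25.8683

θ=331.1°: 39.1707
θ=345.4°: 25.8683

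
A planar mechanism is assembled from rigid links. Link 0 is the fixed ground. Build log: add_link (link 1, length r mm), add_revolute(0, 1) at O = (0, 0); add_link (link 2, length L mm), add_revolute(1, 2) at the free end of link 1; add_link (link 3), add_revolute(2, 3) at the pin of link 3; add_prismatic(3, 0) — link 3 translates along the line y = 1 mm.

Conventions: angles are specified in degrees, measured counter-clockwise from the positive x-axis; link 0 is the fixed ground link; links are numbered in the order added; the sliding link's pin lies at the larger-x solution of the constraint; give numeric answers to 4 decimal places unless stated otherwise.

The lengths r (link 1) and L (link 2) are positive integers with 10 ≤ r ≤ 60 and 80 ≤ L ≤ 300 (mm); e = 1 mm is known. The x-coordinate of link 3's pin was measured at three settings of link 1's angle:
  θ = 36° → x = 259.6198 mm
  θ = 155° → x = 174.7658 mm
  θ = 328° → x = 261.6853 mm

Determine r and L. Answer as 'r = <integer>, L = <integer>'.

constraint per measurement: (x − r cos θ)² + (r sin θ − e)² = L²
subtracting the θ₁ and θ₂ equations cancels the r² and L² terms:
r = (x₁² − x₂²) / (2[(x₁cos θ₁ + e sin θ₁) − (x₂cos θ₂ + e sin θ₂)]) = 50.0000 → r = 50
L² = (x₁ − r cos θ₁)² + (r sin θ₁ − e)² = 48840.9790 → L = 221.0000 → L = 221
check at θ₃=328°: x = 261.6853 (printed 261.6853) ✓

r = 50, L = 221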